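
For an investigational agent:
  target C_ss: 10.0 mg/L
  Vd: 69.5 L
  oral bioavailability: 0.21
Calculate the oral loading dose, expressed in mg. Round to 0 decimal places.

3310 mg

LD = Css × Vd / F = 10.0 × 69.5 / 0.21 = 3310 mg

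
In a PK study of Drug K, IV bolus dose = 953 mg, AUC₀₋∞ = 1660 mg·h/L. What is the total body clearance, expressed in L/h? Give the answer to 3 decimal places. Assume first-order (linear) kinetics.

0.574 L/h

CL = Dose / AUC = 953 / 1660 = 0.5741 L/h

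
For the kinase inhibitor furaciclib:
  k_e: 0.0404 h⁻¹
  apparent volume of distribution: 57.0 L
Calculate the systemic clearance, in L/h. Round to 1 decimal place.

CL = k × Vd = 0.0404 × 57.0 = 2.303 L/h

2.3 L/h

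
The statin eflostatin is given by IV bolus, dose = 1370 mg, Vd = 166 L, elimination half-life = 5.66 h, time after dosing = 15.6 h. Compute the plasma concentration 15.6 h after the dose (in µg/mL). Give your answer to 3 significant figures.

1.22 µg/mL

C₀ = Dose / Vd = 1370 / 166 = 8.253 mg/L
k = ln2 / t½ = 0.693147 / 5.66 = 0.1225 h⁻¹
C = C₀ · e^(−k·t) = 8.253 × e^(−0.1225 × 15.6)
  = 8.253 × 0.1479 = 1.221 mg/L
(1.221 mg/L = 1.221 µg/mL)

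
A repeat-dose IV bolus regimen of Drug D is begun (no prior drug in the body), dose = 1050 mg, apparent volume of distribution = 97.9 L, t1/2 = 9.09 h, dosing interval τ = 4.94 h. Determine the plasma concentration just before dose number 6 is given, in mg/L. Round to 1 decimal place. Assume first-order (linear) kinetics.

19.9 mg/L

C₀ per dose = Dose / Vd = 1050 / 97.9 = 10.73 mg/L
k = ln2 / t½ = 0.693147 / 9.09 = 0.07625 h⁻¹
Fraction remaining after one interval: r = e^(−kτ) = e^(−0.07625 × 4.94) = 0.6861
Before dose 6, 5 doses have been given (aged 1τ, 2τ, 3τ, 4τ, 5τ).
C_trough = C₀ × (r + r² + … + r^5) = C₀ × r(1−r^5)/(1−r)
        = 10.73 × 0.6861 × (1 − 0.1520) / (1 − 0.6861) = 19.89 mg/L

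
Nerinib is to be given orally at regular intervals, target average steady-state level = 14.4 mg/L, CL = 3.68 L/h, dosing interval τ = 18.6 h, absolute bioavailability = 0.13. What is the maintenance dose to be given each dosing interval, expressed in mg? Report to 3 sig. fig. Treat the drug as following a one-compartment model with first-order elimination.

At steady state, F × (Dose/τ) = Css × CL.
Dose = Css × CL × τ / F = 14.4 × 3.680 × 18.6 / 0.13 = 7582 mg

7580 mg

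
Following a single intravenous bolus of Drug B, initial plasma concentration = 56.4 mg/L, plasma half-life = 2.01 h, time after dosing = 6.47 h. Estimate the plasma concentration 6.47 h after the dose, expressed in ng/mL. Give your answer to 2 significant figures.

k = ln2 / t½ = 0.693147 / 2.01 = 0.3448 h⁻¹
C = C₀ · e^(−k·t) = 56.40 × e^(−0.3448 × 6.47)
  = 56.40 × 0.1074 = 6.057 mg/L
Convert: 6.057 mg/L × 1000 = 6057 ng/mL

6100 ng/mL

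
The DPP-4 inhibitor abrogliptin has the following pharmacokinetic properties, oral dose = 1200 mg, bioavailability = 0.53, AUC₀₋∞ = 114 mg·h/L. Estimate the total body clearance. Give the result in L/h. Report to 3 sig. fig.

CL = F·Dose / AUC = 0.53 × 1200 / 114 = 5.579 L/h

5.58 L/h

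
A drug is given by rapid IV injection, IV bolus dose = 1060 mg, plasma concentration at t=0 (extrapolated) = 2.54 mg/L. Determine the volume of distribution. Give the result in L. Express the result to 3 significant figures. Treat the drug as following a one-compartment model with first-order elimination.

Vd = Dose / C₀ = 1060 / 2.54 = 417.3 L

417 L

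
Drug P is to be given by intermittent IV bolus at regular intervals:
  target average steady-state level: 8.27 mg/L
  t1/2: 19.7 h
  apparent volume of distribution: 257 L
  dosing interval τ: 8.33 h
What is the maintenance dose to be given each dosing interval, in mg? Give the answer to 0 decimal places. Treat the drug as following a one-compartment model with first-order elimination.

k = ln2 / t½ = 0.693147 / 19.7 = 0.03519 h⁻¹
CL = k × Vd = 0.03519 × 257 = 9.044 L/h
At steady state, Dose/τ = Css × CL.
Dose = Css × CL × τ = 8.27 × 9.044 × 8.33 = 623.0 mg

623 mg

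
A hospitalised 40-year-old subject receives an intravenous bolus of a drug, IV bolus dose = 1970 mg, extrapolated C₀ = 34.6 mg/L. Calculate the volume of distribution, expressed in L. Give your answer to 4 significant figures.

56.94 L

Vd = Dose / C₀ = 1970 / 34.6 = 56.94 L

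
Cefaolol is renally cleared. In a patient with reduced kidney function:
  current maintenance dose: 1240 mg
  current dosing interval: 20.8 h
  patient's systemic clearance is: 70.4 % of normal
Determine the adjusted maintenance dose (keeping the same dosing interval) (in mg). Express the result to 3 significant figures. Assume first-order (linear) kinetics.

873 mg

To keep the same average steady-state level, dosing rate must scale with clearance.
CL ratio = 70.4 / 100 = 0.7040
New dose (same interval) = 1240 × 0.7040 = 873.0 mg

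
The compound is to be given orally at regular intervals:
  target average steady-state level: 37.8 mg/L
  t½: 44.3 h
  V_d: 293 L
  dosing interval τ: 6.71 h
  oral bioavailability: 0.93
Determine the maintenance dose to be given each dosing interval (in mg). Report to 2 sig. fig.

1300 mg

k = ln2 / t½ = 0.693147 / 44.3 = 0.01565 h⁻¹
CL = k × Vd = 0.01565 × 293 = 4.585 L/h
At steady state, F × (Dose/τ) = Css × CL.
Dose = Css × CL × τ / F = 37.8 × 4.585 × 6.71 / 0.93 = 1250 mg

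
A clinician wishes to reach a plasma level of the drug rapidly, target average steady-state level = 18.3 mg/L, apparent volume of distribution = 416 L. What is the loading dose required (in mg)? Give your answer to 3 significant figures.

7610 mg

LD = Css × Vd = 18.3 × 416 = 7613 mg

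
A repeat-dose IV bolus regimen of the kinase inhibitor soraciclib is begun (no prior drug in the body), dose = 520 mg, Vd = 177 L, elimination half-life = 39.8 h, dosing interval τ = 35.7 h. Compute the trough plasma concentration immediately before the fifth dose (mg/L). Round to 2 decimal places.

3.12 mg/L

C₀ per dose = Dose / Vd = 520 / 177 = 2.938 mg/L
k = ln2 / t½ = 0.693147 / 39.8 = 0.01742 h⁻¹
Fraction remaining after one interval: r = e^(−kτ) = e^(−0.01742 × 35.7) = 0.5369
Before dose 5, 4 doses have been given (aged 1τ, 2τ, 3τ, 4τ).
C_trough = C₀ × (r + r² + … + r^4) = C₀ × r(1−r^4)/(1−r)
        = 2.938 × 0.5369 × (1 − 0.08309) / (1 − 0.5369) = 3.123 mg/L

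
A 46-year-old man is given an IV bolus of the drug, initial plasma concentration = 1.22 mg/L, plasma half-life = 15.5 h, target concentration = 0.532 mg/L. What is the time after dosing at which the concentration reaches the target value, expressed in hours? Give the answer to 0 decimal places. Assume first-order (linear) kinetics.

19 h

k = ln2 / t½ = 0.693147 / 15.5 = 0.04472 h⁻¹
t = ln(C₀ / C) / k = ln(1.220 / 0.532) / 0.04472
  = ln(2.293) / 0.04472 = 0.8299 / 0.04472 = 18.56 h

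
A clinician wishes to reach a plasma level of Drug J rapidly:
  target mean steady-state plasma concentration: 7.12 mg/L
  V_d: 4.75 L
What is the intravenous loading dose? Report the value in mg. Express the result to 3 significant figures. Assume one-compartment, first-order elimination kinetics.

33.8 mg

LD = Css × Vd = 7.12 × 4.75 = 33.82 mg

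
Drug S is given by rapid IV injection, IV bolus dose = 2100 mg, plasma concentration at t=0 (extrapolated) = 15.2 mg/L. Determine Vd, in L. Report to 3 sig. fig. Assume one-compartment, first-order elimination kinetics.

Vd = Dose / C₀ = 2100 / 15.2 = 138.2 L

138 L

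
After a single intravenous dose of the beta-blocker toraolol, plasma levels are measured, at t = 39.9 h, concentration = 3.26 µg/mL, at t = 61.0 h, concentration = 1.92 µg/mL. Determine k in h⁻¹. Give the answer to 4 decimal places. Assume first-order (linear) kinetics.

k = ln(C₁/C₂) / (t₂ − t₁) = ln(3.26/1.92) / (61.0 − 39.9)
  = 0.5294 / 21.10 = 0.02509 h⁻¹

0.0251 h⁻¹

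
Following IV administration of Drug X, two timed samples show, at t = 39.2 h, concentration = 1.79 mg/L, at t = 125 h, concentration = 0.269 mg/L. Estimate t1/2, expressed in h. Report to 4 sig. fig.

k = ln(C₁/C₂) / (t₂ − t₁) = ln(1.79/0.269) / (125 − 39.2)
  = 1.895 / 85.80 = 0.02209 h⁻¹
t½ = ln2 / k = 0.693147 / 0.02209 = 31.38 h

31.38 h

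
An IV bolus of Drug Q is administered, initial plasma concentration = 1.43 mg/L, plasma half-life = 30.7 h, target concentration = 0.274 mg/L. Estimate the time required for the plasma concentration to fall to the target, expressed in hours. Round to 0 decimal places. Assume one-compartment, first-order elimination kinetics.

k = ln2 / t½ = 0.693147 / 30.7 = 0.02258 h⁻¹
t = ln(C₀ / C) / k = ln(1.430 / 0.274) / 0.02258
  = ln(5.219) / 0.02258 = 1.652 / 0.02258 = 73.16 h

73 h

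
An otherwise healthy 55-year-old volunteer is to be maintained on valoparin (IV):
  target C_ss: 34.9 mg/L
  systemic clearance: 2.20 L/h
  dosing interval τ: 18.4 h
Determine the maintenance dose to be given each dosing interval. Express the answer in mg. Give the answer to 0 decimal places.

At steady state, Dose/τ = Css × CL.
Dose = Css × CL × τ = 34.9 × 2.200 × 18.4 = 1413 mg

1413 mg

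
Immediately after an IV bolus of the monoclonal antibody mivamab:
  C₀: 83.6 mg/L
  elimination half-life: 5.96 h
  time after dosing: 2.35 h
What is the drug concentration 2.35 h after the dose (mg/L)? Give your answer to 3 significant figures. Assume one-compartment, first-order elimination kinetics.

63.6 mg/L

k = ln2 / t½ = 0.693147 / 5.96 = 0.1163 h⁻¹
C = C₀ · e^(−k·t) = 83.60 × e^(−0.1163 × 2.35)
  = 83.60 × 0.7609 = 63.61 mg/L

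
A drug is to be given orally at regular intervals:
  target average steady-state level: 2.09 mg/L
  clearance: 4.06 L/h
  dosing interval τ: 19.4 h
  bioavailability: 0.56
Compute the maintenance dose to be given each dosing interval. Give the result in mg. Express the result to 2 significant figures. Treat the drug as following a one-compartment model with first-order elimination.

290 mg

At steady state, F × (Dose/τ) = Css × CL.
Dose = Css × CL × τ / F = 2.09 × 4.060 × 19.4 / 0.56 = 294.0 mg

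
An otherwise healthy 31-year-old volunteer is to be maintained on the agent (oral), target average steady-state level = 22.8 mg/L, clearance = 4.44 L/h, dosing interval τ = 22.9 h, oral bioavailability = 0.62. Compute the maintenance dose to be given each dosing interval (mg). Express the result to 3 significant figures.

3740 mg

At steady state, F × (Dose/τ) = Css × CL.
Dose = Css × CL × τ / F = 22.8 × 4.440 × 22.9 / 0.62 = 3739 mg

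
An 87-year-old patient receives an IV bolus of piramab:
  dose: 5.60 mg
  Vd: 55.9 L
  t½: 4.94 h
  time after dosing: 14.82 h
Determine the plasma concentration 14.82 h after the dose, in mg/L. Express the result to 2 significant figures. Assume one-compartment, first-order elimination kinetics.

C₀ = Dose / Vd = 5.600 / 55.9 = 0.1002 mg/L
k = ln2 / t½ = 0.693147 / 4.94 = 0.1403 h⁻¹
t / t½ = 14.82 / 4.94 = 3 half-lives
C = C₀ × (1/2)^3 = 0.1002 × 0.1250 = 0.01253 mg/L

0.013 mg/L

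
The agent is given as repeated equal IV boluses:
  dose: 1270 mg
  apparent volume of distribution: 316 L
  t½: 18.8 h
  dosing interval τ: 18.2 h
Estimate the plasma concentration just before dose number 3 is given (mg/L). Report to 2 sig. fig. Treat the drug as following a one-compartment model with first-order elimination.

C₀ per dose = Dose / Vd = 1270 / 316 = 4.019 mg/L
k = ln2 / t½ = 0.693147 / 18.8 = 0.03687 h⁻¹
Fraction remaining after one interval: r = e^(−kτ) = e^(−0.03687 × 18.2) = 0.5112
Before dose 3, 2 doses have been given (aged 1τ, 2τ).
C_trough = C₀ × (r + r²) = 4.019 × (0.5112 + 0.2613) = 3.105 mg/L

3.1 mg/L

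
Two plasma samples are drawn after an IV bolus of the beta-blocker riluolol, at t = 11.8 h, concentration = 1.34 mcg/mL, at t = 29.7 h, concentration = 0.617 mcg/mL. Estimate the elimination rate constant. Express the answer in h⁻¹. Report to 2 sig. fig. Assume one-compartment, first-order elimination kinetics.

0.043 h⁻¹

k = ln(C₁/C₂) / (t₂ − t₁) = ln(1.34/0.617) / (29.7 − 11.8)
  = 0.7756 / 17.90 = 0.04333 h⁻¹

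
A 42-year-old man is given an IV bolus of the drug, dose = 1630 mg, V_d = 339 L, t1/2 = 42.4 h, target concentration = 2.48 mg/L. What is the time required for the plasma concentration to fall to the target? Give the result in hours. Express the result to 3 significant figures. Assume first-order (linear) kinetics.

C₀ = Dose / Vd = 1630 / 339 = 4.808 mg/L
k = ln2 / t½ = 0.693147 / 42.4 = 0.01635 h⁻¹
t = ln(C₀ / C) / k = ln(4.808 / 2.48) / 0.01635
  = ln(1.939) / 0.01635 = 0.6622 / 0.01635 = 40.50 h

40.5 h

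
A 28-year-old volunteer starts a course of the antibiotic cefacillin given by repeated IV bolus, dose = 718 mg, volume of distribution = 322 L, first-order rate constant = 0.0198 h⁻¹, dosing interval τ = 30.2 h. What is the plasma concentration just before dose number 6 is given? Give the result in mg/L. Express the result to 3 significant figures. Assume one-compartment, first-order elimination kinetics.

C₀ per dose = Dose / Vd = 718 / 322 = 2.230 mg/L
Fraction remaining after one interval: r = e^(−kτ) = e^(−0.01980 × 30.2) = 0.5499
Before dose 6, 5 doses have been given (aged 1τ, 2τ, 3τ, 4τ, 5τ).
C_trough = C₀ × (r + r² + … + r^5) = C₀ × r(1−r^5)/(1−r)
        = 2.230 × 0.5499 × (1 − 0.05028) / (1 − 0.5499) = 2.587 mg/L

2.59 mg/L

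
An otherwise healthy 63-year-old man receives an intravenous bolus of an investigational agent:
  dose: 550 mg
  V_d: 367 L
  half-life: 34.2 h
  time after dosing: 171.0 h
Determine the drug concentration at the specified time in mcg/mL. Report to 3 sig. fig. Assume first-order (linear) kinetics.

C₀ = Dose / Vd = 550.0 / 367 = 1.499 mg/L
k = ln2 / t½ = 0.693147 / 34.2 = 0.02027 h⁻¹
t / t½ = 171.0 / 34.2 = 5 half-lives
C = C₀ × (1/2)^5 = 1.499 × 0.03125 = 0.04684 mg/L
(0.04684 mg/L = 0.04684 mcg/mL)

0.0468 mcg/mL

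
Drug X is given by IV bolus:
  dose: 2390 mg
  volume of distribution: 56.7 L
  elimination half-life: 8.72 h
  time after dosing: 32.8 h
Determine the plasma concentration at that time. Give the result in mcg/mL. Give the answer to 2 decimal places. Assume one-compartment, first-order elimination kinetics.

C₀ = Dose / Vd = 2390 / 56.7 = 42.15 mg/L
k = ln2 / t½ = 0.693147 / 8.72 = 0.07949 h⁻¹
C = C₀ · e^(−k·t) = 42.15 × e^(−0.07949 × 32.8)
  = 42.15 × 0.07374 = 3.108 mg/L
(3.108 mg/L = 3.108 mcg/mL)

3.11 mcg/mL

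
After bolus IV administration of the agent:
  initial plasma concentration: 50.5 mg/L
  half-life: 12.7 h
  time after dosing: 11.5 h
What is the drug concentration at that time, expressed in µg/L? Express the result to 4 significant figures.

26960 µg/L

k = ln2 / t½ = 0.693147 / 12.7 = 0.05458 h⁻¹
C = C₀ · e^(−k·t) = 50.50 × e^(−0.05458 × 11.5)
  = 50.50 × 0.5338 = 26.96 mg/L
Convert: 26.96 mg/L × 1000 = 26960 µg/L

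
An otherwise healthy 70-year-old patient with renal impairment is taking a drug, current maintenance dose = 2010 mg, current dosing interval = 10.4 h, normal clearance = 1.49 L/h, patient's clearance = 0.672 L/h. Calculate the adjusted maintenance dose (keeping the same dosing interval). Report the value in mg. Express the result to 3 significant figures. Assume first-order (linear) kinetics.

To keep the same average steady-state level, dosing rate must scale with clearance.
CL ratio = 0.672 / 1.49 = 0.4510
New dose (same interval) = 2010 × 0.4510 = 906.5 mg

907 mg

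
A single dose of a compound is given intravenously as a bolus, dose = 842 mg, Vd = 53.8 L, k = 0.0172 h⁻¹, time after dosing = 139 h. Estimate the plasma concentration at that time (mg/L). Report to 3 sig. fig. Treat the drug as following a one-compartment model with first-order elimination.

1.43 mg/L

C₀ = Dose / Vd = 842.0 / 53.8 = 15.65 mg/L
C = C₀ · e^(−k·t) = 15.65 × e^(−0.01720 × 139)
  = 15.65 × 0.09156 = 1.433 mg/L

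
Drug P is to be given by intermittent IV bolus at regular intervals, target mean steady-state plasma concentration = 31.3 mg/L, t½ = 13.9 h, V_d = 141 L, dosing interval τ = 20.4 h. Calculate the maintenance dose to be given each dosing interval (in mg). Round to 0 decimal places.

4490 mg

k = ln2 / t½ = 0.693147 / 13.9 = 0.04987 h⁻¹
CL = k × Vd = 0.04987 × 141 = 7.032 L/h
At steady state, Dose/τ = Css × CL.
Dose = Css × CL × τ = 31.3 × 7.032 × 20.4 = 4490 mg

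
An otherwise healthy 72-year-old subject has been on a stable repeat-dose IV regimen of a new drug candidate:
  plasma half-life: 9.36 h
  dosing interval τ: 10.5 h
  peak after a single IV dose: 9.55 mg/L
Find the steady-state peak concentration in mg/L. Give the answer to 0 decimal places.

k = ln2 / t½ = 0.693147 / 9.36 = 0.07405 h⁻¹
e^(−kτ) = e^(−0.07405 × 10.5) = 0.4595
Accumulation ratio R = 1 / (1 − e^(−kτ)) = 1 / (1 − 0.4595) = 1.850
Steady-state peak = C₀ × R = 9.55 × 1.850 = 17.67 mg/L

18 mg/L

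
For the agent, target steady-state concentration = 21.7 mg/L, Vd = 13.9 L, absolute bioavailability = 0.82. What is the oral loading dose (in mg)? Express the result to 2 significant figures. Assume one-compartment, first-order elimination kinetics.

370 mg

LD = Css × Vd / F = 21.7 × 13.9 / 0.82 = 367.8 mg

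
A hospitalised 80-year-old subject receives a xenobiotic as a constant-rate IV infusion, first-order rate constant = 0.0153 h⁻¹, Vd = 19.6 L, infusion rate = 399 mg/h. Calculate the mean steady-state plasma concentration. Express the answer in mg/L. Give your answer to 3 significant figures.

CL = k × Vd = 0.01530 × 19.6 = 0.2999 L/h
At steady state Css = R₀ / CL = 399 / 0.2999 = 1330 mg/L

1330 mg/L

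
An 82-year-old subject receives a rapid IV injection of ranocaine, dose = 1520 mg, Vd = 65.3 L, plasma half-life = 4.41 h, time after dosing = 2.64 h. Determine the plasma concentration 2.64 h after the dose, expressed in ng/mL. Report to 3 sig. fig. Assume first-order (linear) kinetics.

C₀ = Dose / Vd = 1520 / 65.3 = 23.28 mg/L
k = ln2 / t½ = 0.693147 / 4.41 = 0.1572 h⁻¹
C = C₀ · e^(−k·t) = 23.28 × e^(−0.1572 × 2.64)
  = 23.28 × 0.6603 = 15.37 mg/L
Convert: 15.37 mg/L × 1000 = 15370 ng/mL

15400 ng/mL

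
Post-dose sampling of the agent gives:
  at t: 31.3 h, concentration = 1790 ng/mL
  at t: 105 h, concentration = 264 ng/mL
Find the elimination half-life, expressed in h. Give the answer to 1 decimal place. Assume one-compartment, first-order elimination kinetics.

26.7 h

k = ln(C₁/C₂) / (t₂ − t₁) = ln(1790/264) / (105 − 31.3)
  = 1.914 / 73.70 = 0.02597 h⁻¹
t½ = ln2 / k = 0.693147 / 0.02597 = 26.69 h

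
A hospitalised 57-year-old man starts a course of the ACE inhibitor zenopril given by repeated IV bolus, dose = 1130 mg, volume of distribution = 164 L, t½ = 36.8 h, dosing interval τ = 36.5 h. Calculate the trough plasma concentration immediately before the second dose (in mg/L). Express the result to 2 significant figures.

3.5 mg/L

C₀ per dose = Dose / Vd = 1130 / 164 = 6.890 mg/L
k = ln2 / t½ = 0.693147 / 36.8 = 0.01884 h⁻¹
Fraction remaining after one interval: r = e^(−kτ) = e^(−0.01884 × 36.5) = 0.5028
Before dose 2, 1 dose has been given (aged 1τ).
C_trough = C₀ × r = 6.890 × 0.5028 = 3.464 mg/L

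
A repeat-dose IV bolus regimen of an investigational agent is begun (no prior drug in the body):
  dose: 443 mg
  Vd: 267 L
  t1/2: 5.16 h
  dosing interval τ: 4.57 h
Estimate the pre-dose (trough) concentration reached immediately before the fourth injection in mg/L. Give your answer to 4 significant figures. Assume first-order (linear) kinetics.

1.647 mg/L

C₀ per dose = Dose / Vd = 443 / 267 = 1.659 mg/L
k = ln2 / t½ = 0.693147 / 5.16 = 0.1343 h⁻¹
Fraction remaining after one interval: r = e^(−kτ) = e^(−0.1343 × 4.57) = 0.5413
Before dose 4, 3 doses have been given (aged 1τ, 2τ, 3τ).
C_trough = C₀ × (r + r² + … + r^3) = C₀ × r(1−r^3)/(1−r)
        = 1.659 × 0.5413 × (1 − 0.1586) / (1 − 0.5413) = 1.647 mg/L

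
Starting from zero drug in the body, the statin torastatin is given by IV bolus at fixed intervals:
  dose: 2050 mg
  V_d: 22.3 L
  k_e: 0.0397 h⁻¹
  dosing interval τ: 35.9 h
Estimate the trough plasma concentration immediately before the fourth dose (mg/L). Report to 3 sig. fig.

28.7 mg/L

C₀ per dose = Dose / Vd = 2050 / 22.3 = 91.93 mg/L
Fraction remaining after one interval: r = e^(−kτ) = e^(−0.03970 × 35.9) = 0.2405
Before dose 4, 3 doses have been given (aged 1τ, 2τ, 3τ).
C_trough = C₀ × (r + r² + … + r^3) = C₀ × r(1−r^3)/(1−r)
        = 91.93 × 0.2405 × (1 − 0.01391) / (1 − 0.2405) = 28.71 mg/L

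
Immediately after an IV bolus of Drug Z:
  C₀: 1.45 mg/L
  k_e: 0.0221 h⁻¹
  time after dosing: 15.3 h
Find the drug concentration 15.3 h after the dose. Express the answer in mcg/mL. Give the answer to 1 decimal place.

C = C₀ · e^(−k·t) = 1.450 × e^(−0.02210 × 15.3)
  = 1.450 × 0.7131 = 1.034 mg/L
(1.034 mg/L = 1.034 mcg/mL)

1.0 mcg/mL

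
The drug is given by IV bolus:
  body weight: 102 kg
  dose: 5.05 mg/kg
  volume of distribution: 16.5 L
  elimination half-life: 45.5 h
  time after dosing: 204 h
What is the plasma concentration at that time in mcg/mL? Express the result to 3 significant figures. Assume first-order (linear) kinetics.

Total dose = 5.05 × 102 = 515.1 mg
C₀ = Dose / Vd = 515.1 / 16.5 = 31.22 mg/L
k = ln2 / t½ = 0.693147 / 45.5 = 0.01523 h⁻¹
C = C₀ · e^(−k·t) = 31.22 × e^(−0.01523 × 204)
  = 31.22 × 0.04474 = 1.397 mg/L
(1.397 mg/L = 1.397 mcg/mL)

1.40 mcg/mL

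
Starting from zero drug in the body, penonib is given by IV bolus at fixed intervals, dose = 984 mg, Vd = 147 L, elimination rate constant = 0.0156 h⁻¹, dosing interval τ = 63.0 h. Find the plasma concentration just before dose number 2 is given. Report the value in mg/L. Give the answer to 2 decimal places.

C₀ per dose = Dose / Vd = 984 / 147 = 6.694 mg/L
Fraction remaining after one interval: r = e^(−kτ) = e^(−0.01560 × 63.0) = 0.3743
Before dose 2, 1 dose has been given (aged 1τ).
C_trough = C₀ × r = 6.694 × 0.3743 = 2.506 mg/L

2.51 mg/L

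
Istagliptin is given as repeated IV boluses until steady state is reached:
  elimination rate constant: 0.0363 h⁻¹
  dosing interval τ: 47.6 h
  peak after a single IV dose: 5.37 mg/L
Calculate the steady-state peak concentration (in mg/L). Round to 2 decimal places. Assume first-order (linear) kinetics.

e^(−kτ) = e^(−0.03630 × 47.6) = 0.1777
Accumulation ratio R = 1 / (1 − e^(−kτ)) = 1 / (1 − 0.1777) = 1.216
Steady-state peak = C₀ × R = 5.37 × 1.216 = 6.530 mg/L

6.53 mg/L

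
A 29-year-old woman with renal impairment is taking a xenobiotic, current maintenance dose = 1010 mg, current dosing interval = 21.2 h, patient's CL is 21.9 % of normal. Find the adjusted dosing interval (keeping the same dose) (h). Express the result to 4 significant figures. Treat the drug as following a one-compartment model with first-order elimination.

96.80 h

To keep the same average steady-state level, dosing rate must scale with clearance.
CL ratio = 21.9 / 100 = 0.2190
New interval (same dose) = 21.2 / 0.2190 = 96.80 h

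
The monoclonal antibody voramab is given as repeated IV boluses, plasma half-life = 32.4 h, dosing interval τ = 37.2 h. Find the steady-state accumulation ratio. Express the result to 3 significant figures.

1.82

k = ln2 / t½ = 0.693147 / 32.4 = 0.02139 h⁻¹
e^(−kτ) = e^(−0.02139 × 37.2) = 0.4513
Accumulation ratio R = 1 / (1 − e^(−kτ)) = 1 / (1 − 0.4513) = 1.822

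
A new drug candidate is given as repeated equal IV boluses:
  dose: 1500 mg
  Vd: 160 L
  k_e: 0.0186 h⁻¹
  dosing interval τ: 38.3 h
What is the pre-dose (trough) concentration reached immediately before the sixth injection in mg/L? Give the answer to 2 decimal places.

C₀ per dose = Dose / Vd = 1500 / 160 = 9.375 mg/L
Fraction remaining after one interval: r = e^(−kτ) = e^(−0.01860 × 38.3) = 0.4905
Before dose 6, 5 doses have been given (aged 1τ, 2τ, 3τ, 4τ, 5τ).
C_trough = C₀ × (r + r² + … + r^5) = C₀ × r(1−r^5)/(1−r)
        = 9.375 × 0.4905 × (1 − 0.02839) / (1 − 0.4905) = 8.769 mg/L

8.77 mg/L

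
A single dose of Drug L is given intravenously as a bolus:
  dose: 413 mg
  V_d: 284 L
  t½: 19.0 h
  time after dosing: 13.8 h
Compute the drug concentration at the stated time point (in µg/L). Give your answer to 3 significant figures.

879 µg/L

C₀ = Dose / Vd = 413.0 / 284 = 1.454 mg/L
k = ln2 / t½ = 0.693147 / 19.0 = 0.03648 h⁻¹
C = C₀ · e^(−k·t) = 1.454 × e^(−0.03648 × 13.8)
  = 1.454 × 0.6045 = 0.8789 mg/L
Convert: 0.8789 mg/L × 1000 = 878.9 µg/L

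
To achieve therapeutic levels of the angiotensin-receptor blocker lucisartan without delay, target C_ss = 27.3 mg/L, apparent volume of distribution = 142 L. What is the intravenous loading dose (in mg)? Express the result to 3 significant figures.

3880 mg

LD = Css × Vd = 27.3 × 142 = 3877 mg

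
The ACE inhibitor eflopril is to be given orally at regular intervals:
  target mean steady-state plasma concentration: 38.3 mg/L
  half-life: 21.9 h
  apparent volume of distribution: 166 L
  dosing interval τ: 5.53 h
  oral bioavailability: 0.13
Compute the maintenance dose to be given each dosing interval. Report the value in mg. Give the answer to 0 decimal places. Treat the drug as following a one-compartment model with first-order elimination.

8560 mg

k = ln2 / t½ = 0.693147 / 21.9 = 0.03165 h⁻¹
CL = k × Vd = 0.03165 × 166 = 5.254 L/h
At steady state, F × (Dose/τ) = Css × CL.
Dose = Css × CL × τ / F = 38.3 × 5.254 × 5.53 / 0.13 = 8560 mg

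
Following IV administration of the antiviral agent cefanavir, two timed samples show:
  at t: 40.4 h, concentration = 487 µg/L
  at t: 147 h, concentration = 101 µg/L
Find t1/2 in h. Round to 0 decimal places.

k = ln(C₁/C₂) / (t₂ − t₁) = ln(487/101) / (147 − 40.4)
  = 1.573 / 106.6 = 0.01476 h⁻¹
t½ = ln2 / k = 0.693147 / 0.01476 = 46.96 h

47 h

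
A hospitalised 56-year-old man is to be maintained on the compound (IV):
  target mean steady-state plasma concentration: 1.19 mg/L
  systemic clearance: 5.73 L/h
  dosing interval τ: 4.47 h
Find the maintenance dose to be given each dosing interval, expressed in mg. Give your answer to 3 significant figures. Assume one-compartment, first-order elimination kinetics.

30.5 mg

At steady state, Dose/τ = Css × CL.
Dose = Css × CL × τ = 1.19 × 5.730 × 4.47 = 30.48 mg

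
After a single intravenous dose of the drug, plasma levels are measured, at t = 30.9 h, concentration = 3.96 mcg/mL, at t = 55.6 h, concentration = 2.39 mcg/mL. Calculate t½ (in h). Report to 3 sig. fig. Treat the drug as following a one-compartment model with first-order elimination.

33.9 h

k = ln(C₁/C₂) / (t₂ − t₁) = ln(3.96/2.39) / (55.6 − 30.9)
  = 0.5050 / 24.70 = 0.02045 h⁻¹
t½ = ln2 / k = 0.693147 / 0.02045 = 33.89 h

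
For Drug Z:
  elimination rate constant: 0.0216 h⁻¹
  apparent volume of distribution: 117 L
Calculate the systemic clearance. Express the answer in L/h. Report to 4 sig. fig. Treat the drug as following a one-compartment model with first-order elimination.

2.527 L/h

CL = k × Vd = 0.0216 × 117 = 2.527 L/h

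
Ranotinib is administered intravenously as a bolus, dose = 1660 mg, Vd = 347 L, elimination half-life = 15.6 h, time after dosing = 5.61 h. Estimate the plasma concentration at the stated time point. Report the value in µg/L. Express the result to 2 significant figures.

C₀ = Dose / Vd = 1660 / 347 = 4.784 mg/L
k = ln2 / t½ = 0.693147 / 15.6 = 0.04443 h⁻¹
C = C₀ · e^(−k·t) = 4.784 × e^(−0.04443 × 5.61)
  = 4.784 × 0.7794 = 3.729 mg/L
Convert: 3.729 mg/L × 1000 = 3729 µg/L

3700 µg/L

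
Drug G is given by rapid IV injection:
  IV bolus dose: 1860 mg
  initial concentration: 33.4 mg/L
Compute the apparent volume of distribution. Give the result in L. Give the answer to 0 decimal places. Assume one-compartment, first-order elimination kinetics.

Vd = Dose / C₀ = 1860 / 33.4 = 55.69 L

56 L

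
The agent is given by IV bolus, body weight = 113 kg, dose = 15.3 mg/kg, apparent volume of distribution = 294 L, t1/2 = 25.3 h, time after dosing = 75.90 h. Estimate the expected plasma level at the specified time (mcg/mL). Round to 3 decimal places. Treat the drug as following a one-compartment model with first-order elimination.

Total dose = 15.3 × 113 = 1729 mg
C₀ = Dose / Vd = 1729 / 294 = 5.881 mg/L
k = ln2 / t½ = 0.693147 / 25.3 = 0.02740 h⁻¹
t / t½ = 75.90 / 25.3 = 3 half-lives
C = C₀ × (1/2)^3 = 5.881 × 0.1250 = 0.7351 mg/L
(0.7351 mg/L = 0.7351 mcg/mL)

0.735 mcg/mL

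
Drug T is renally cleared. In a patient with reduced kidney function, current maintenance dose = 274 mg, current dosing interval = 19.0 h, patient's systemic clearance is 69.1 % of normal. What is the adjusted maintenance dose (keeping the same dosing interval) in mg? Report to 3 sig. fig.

189 mg

To keep the same average steady-state level, dosing rate must scale with clearance.
CL ratio = 69.1 / 100 = 0.6910
New dose (same interval) = 274 × 0.6910 = 189.3 mg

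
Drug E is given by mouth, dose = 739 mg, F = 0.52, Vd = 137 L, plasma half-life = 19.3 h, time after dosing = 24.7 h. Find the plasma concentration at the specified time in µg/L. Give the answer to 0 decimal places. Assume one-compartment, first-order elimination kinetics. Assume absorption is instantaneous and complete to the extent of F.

Amount reaching circulation = F × Dose = 0.52 × 739.0 = 384.3 mg
C₀ = F·Dose / Vd = 384.3 / 137 = 2.805 mg/L
k = ln2 / t½ = 0.693147 / 19.3 = 0.03591 h⁻¹
C = C₀ · e^(−k·t) = 2.805 × e^(−0.03591 × 24.7)
  = 2.805 × 0.4119 = 1.155 mg/L
Convert: 1.155 mg/L × 1000 = 1155 µg/L

1155 µg/L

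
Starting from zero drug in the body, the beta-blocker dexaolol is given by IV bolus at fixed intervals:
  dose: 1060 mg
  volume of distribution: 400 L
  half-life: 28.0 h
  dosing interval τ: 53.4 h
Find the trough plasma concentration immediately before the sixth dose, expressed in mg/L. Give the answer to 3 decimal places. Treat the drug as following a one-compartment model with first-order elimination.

C₀ per dose = Dose / Vd = 1060 / 400 = 2.650 mg/L
k = ln2 / t½ = 0.693147 / 28.0 = 0.02476 h⁻¹
Fraction remaining after one interval: r = e^(−kτ) = e^(−0.02476 × 53.4) = 0.2666
Before dose 6, 5 doses have been given (aged 1τ, 2τ, 3τ, 4τ, 5τ).
C_trough = C₀ × (r + r² + … + r^5) = C₀ × r(1−r^5)/(1−r)
        = 2.650 × 0.2666 × (1 − 0.001347) / (1 − 0.2666) = 0.9620 mg/L

0.962 mg/L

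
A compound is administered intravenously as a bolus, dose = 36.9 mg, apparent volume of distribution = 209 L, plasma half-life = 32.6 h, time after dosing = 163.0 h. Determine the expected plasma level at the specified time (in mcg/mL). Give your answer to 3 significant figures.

C₀ = Dose / Vd = 36.90 / 209 = 0.1766 mg/L
k = ln2 / t½ = 0.693147 / 32.6 = 0.02126 h⁻¹
t / t½ = 163.0 / 32.6 = 5 half-lives
C = C₀ × (1/2)^5 = 0.1766 × 0.03125 = 0.005519 mg/L
(0.005519 mg/L = 0.005519 mcg/mL)

0.00552 mcg/mL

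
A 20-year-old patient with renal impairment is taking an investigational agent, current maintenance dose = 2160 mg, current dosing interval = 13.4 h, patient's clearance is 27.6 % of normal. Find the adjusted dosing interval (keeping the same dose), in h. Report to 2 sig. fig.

To keep the same average steady-state level, dosing rate must scale with clearance.
CL ratio = 27.6 / 100 = 0.2760
New interval (same dose) = 13.4 / 0.2760 = 48.55 h

49 h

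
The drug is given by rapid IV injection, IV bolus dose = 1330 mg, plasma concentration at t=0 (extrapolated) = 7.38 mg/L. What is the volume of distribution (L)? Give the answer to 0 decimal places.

180 L

Vd = Dose / C₀ = 1330 / 7.38 = 180.2 L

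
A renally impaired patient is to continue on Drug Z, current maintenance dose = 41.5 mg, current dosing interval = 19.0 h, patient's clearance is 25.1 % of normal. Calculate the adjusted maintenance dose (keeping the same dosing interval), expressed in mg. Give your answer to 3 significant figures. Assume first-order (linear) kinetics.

10.4 mg

To keep the same average steady-state level, dosing rate must scale with clearance.
CL ratio = 25.1 / 100 = 0.2510
New dose (same interval) = 41.5 × 0.2510 = 10.42 mg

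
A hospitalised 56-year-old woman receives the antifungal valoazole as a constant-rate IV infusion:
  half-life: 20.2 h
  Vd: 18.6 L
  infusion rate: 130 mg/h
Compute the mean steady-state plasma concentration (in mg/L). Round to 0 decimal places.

k = ln2 / t½ = 0.693147 / 20.2 = 0.03431 h⁻¹
CL = k × Vd = 0.03431 × 18.6 = 0.6382 L/h
At steady state Css = R₀ / CL = 130 / 0.6382 = 203.7 mg/L

204 mg/L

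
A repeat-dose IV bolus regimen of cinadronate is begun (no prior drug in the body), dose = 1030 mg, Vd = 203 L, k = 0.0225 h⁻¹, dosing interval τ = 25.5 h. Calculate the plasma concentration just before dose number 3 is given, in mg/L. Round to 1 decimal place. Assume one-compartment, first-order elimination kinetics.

C₀ per dose = Dose / Vd = 1030 / 203 = 5.074 mg/L
Fraction remaining after one interval: r = e^(−kτ) = e^(−0.02250 × 25.5) = 0.5634
Before dose 3, 2 doses have been given (aged 1τ, 2τ).
C_trough = C₀ × (r + r²) = 5.074 × (0.5634 + 0.3174) = 4.469 mg/L

4.5 mg/L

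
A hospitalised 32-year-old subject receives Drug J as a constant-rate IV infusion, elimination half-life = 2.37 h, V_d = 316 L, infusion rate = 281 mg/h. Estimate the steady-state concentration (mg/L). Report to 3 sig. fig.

k = ln2 / t½ = 0.693147 / 2.37 = 0.2925 h⁻¹
CL = k × Vd = 0.2925 × 316 = 92.43 L/h
At steady state Css = R₀ / CL = 281 / 92.43 = 3.040 mg/L

3.04 mg/L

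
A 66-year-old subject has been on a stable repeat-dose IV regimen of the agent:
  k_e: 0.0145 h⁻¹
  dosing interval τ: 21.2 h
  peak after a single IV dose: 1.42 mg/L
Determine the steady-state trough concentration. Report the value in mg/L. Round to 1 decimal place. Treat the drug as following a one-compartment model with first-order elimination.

e^(−kτ) = e^(−0.01450 × 21.2) = 0.7354
Accumulation ratio R = 1 / (1 − e^(−kτ)) = 1 / (1 − 0.7354) = 3.779
Steady-state trough = C₀ × R × e^(−kτ) = 1.42 × 3.779 × 0.7354 = 3.946 mg/L

3.9 mg/L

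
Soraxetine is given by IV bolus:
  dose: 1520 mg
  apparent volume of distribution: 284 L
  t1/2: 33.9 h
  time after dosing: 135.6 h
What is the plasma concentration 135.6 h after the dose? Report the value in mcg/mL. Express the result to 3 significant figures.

0.335 mcg/mL

C₀ = Dose / Vd = 1520 / 284 = 5.352 mg/L
k = ln2 / t½ = 0.693147 / 33.9 = 0.02045 h⁻¹
t / t½ = 135.6 / 33.9 = 4 half-lives
C = C₀ × (1/2)^4 = 5.352 × 0.06250 = 0.3345 mg/L
(0.3345 mg/L = 0.3345 mcg/mL)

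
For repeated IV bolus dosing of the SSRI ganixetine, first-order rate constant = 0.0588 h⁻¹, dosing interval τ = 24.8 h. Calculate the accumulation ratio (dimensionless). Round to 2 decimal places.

1.30

e^(−kτ) = e^(−0.05880 × 24.8) = 0.2326
Accumulation ratio R = 1 / (1 − e^(−kτ)) = 1 / (1 − 0.2326) = 1.303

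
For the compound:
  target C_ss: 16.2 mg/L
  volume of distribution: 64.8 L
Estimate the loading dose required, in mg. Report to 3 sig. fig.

1050 mg

LD = Css × Vd = 16.2 × 64.8 = 1050 mg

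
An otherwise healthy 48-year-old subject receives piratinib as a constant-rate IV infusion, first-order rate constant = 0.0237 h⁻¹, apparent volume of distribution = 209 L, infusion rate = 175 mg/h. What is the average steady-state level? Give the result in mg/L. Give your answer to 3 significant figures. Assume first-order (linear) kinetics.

CL = k × Vd = 0.02370 × 209 = 4.953 L/h
At steady state Css = R₀ / CL = 175 / 4.953 = 35.33 mg/L

35.3 mg/L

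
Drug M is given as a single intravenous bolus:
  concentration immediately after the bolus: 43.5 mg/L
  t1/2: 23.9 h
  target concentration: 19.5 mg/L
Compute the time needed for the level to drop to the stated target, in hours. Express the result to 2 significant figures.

28 h

k = ln2 / t½ = 0.693147 / 23.9 = 0.02900 h⁻¹
t = ln(C₀ / C) / k = ln(43.50 / 19.5) / 0.02900
  = ln(2.231) / 0.02900 = 0.8024 / 0.02900 = 27.67 h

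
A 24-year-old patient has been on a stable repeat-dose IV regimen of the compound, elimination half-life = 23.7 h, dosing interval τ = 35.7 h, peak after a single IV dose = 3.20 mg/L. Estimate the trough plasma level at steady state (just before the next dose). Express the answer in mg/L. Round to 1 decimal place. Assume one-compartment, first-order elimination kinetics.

k = ln2 / t½ = 0.693147 / 23.7 = 0.02925 h⁻¹
e^(−kτ) = e^(−0.02925 × 35.7) = 0.3520
Accumulation ratio R = 1 / (1 − e^(−kτ)) = 1 / (1 − 0.3520) = 1.543
Steady-state trough = C₀ × R × e^(−kτ) = 3.20 × 1.543 × 0.3520 = 1.738 mg/L

1.7 mg/L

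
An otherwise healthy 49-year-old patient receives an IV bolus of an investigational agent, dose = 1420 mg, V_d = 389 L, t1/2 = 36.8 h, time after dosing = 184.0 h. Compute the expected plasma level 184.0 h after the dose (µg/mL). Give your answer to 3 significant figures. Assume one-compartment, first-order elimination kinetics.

C₀ = Dose / Vd = 1420 / 389 = 3.650 mg/L
k = ln2 / t½ = 0.693147 / 36.8 = 0.01884 h⁻¹
t / t½ = 184.0 / 36.8 = 5 half-lives
C = C₀ × (1/2)^5 = 3.650 × 0.03125 = 0.1141 mg/L
(0.1141 mg/L = 0.1141 µg/mL)

0.114 µg/mL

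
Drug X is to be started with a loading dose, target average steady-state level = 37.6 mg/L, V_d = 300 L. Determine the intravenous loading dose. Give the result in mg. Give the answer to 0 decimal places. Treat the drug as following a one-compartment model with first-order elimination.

LD = Css × Vd = 37.6 × 300 = 11280 mg

11280 mg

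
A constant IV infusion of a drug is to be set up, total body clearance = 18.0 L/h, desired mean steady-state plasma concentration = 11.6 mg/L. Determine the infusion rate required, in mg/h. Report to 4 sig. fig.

At steady state, infusion rate R₀ = Css × CL = 11.6 × 18.00 = 208.8 mg/h

208.8 mg/h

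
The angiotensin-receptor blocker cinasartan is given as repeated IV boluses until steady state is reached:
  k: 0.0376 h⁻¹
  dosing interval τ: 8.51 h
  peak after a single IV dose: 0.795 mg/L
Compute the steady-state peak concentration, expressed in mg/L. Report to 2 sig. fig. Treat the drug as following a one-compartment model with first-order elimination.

e^(−kτ) = e^(−0.03760 × 8.51) = 0.7262
Accumulation ratio R = 1 / (1 − e^(−kτ)) = 1 / (1 − 0.7262) = 3.652
Steady-state peak = C₀ × R = 0.795 × 3.652 = 2.903 mg/L

2.9 mg/L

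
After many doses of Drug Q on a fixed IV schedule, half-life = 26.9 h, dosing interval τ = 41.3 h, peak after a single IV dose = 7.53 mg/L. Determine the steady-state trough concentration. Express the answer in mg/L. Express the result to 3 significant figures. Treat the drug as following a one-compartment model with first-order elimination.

3.97 mg/L

k = ln2 / t½ = 0.693147 / 26.9 = 0.02577 h⁻¹
e^(−kτ) = e^(−0.02577 × 41.3) = 0.3450
Accumulation ratio R = 1 / (1 − e^(−kτ)) = 1 / (1 − 0.3450) = 1.527
Steady-state trough = C₀ × R × e^(−kτ) = 7.53 × 1.527 × 0.3450 = 3.967 mg/L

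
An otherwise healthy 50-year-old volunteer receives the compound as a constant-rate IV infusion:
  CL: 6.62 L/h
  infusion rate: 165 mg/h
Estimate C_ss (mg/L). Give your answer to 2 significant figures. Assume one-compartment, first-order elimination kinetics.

At steady state Css = R₀ / CL = 165 / 6.620 = 24.92 mg/L

25 mg/L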